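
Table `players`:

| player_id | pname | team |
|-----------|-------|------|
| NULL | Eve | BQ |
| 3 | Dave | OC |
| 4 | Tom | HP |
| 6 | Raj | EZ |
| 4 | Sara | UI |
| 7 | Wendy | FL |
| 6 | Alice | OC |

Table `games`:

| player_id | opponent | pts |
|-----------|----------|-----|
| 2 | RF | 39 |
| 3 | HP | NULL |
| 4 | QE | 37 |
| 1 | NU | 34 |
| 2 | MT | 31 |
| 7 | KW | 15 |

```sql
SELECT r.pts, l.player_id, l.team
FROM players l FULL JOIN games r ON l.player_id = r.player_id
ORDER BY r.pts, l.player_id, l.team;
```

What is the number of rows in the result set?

10

FULL OUTER JOIN keeps every row from both sides; unmatched rows get NULL for the other side's columns.
Matching on l.player_id = r.player_id. A NULL in a compared column never satisfies the condition.
- l[0] player_id=NULL → no match; kept with NULLs on the r side.
- l[1] player_id=3 → 1 match(es) in r → 1 row(s).
- l[2] player_id=4 → 1 match(es) in r → 1 row(s).
- l[3] player_id=6 → no match; kept with NULLs on the r side.
- l[4] player_id=4 → 1 match(es) in r → 1 row(s).
- l[5] player_id=7 → 1 match(es) in r → 1 row(s).
- l[6] player_id=6 → no match; kept with NULLs on the r side.
- 3 row(s) from r found no l partner → padded with NULL.
Total: 4 matched + 6 padded = 10 rows.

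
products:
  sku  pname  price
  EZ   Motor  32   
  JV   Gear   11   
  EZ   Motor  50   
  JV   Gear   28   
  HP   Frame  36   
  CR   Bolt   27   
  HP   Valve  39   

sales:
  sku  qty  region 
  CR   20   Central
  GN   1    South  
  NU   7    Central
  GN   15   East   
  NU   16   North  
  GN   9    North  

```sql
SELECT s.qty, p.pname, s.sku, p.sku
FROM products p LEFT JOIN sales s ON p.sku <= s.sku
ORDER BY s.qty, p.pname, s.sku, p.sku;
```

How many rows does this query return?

LEFT JOIN keeps every row from `products`; unmatched rows get NULL for `sales`'s columns.
Matching on p.sku <= s.sku.
- p[0] sku=EZ → 5 match(es) in s → 5 row(s).
- p[1] sku=JV → 2 match(es) in s → 2 row(s).
- p[2] sku=EZ → 5 match(es) in s → 5 row(s).
- p[3] sku=JV → 2 match(es) in s → 2 row(s).
- p[4] sku=HP → 2 match(es) in s → 2 row(s).
- p[5] sku=CR → 6 match(es) in s → 6 row(s).
- p[6] sku=HP → 2 match(es) in s → 2 row(s).
Total: 24 rows.

24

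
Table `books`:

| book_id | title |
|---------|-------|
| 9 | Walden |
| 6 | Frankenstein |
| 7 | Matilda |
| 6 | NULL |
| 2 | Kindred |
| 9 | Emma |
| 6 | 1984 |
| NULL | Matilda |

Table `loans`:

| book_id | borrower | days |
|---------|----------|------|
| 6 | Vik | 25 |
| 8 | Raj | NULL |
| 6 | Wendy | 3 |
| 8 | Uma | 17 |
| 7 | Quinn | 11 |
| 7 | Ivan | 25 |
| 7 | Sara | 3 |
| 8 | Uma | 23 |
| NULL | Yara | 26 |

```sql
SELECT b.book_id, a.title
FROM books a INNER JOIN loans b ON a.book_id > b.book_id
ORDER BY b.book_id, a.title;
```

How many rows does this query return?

INNER JOIN keeps only pairs where the ON condition holds.
Matching on a.book_id > b.book_id. A NULL in a compared column never satisfies the condition.
Matched pairs: 18.
Total: 18 rows.

18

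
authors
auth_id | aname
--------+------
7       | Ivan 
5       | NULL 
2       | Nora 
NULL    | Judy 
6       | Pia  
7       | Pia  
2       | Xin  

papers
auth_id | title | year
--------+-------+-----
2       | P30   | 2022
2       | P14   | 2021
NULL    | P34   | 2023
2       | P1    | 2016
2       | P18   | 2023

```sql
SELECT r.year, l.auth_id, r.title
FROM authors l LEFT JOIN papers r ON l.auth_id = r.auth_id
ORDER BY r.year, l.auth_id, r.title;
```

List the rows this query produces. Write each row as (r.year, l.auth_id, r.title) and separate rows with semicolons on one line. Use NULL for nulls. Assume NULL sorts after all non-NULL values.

LEFT JOIN keeps every row from `authors`; unmatched rows get NULL for `papers`'s columns.
Matching on l.auth_id = r.auth_id. A NULL in a compared column never satisfies the condition.
- l row (auth_id=7): no match → kept, r columns NULL.
- l row (auth_id=5): no match → kept, r columns NULL.
- l row (auth_id=2): matches 4 r row(s) → 4 output row(s).
- l row (auth_id=NULL): no match → kept, r columns NULL.
- l row (auth_id=6): no match → kept, r columns NULL.
- l row (auth_id=7): no match → kept, r columns NULL.
- l row (auth_id=2): matches 4 r row(s) → 4 output row(s).

(2016, 2, P1); (2016, 2, P1); (2021, 2, P14); (2021, 2, P14); (2022, 2, P30); (2022, 2, P30); (2023, 2, P18); (2023, 2, P18); (NULL, 5, NULL); (NULL, 6, NULL); (NULL, 7, NULL); (NULL, 7, NULL); (NULL, NULL, NULL)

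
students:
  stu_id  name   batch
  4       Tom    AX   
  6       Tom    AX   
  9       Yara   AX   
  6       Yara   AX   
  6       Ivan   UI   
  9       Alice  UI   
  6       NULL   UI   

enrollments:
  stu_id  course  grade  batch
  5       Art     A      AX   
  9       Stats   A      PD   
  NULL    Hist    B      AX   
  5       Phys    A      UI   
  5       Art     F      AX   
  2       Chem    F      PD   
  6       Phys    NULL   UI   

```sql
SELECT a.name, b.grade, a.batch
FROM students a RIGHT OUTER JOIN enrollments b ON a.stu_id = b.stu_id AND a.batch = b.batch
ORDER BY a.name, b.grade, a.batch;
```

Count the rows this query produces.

8

RIGHT JOIN keeps every row from `enrollments`; unmatched rows get NULL for `students`'s columns.
Matching on a.stu_id = b.stu_id AND a.batch = b.batch. A NULL in a compared column never satisfies the condition.
- stu_id=4, batch=AX: no matching b row.
- stu_id=6, batch=AX: no matching b row.
- stu_id=9, batch=AX: no matching b row.
- stu_id=6, batch=AX: no matching b row.
- stu_id=6, batch=UI: 1 matching b row(s), so 1 row(s) emitted.
- stu_id=9, batch=UI: no matching b row.
- stu_id=6, batch=UI: 1 matching b row(s), so 1 row(s) emitted.
- 6 row(s) from b found no a partner → padded with NULL.
Total: 2 matched + 6 padded = 8 rows.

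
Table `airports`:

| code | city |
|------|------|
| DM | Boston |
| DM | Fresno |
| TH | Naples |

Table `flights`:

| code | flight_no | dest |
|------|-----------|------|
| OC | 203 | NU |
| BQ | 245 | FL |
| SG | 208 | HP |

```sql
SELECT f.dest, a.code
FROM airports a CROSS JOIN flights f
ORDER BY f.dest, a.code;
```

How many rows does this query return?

CROSS JOIN pairs every row of `airports` with every row of `flights`: 3 × 3 = 9 rows.

9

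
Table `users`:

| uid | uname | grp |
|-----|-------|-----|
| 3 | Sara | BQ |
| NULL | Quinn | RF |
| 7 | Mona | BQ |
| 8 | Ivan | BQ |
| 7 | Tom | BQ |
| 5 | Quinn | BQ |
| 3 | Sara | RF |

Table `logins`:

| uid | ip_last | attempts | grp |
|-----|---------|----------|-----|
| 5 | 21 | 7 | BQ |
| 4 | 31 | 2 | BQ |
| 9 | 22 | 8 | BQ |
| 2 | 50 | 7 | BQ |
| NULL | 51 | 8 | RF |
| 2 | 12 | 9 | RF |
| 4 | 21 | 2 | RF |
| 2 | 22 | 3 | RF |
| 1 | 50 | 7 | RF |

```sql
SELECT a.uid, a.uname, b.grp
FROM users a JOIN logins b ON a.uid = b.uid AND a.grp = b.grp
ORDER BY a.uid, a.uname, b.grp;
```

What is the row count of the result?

INNER JOIN keeps only pairs where the ON condition holds.
Matching on a.uid = b.uid AND a.grp = b.grp. A NULL in a compared column never satisfies the condition.
Matched pairs: 1.
Total: 1 rows.

1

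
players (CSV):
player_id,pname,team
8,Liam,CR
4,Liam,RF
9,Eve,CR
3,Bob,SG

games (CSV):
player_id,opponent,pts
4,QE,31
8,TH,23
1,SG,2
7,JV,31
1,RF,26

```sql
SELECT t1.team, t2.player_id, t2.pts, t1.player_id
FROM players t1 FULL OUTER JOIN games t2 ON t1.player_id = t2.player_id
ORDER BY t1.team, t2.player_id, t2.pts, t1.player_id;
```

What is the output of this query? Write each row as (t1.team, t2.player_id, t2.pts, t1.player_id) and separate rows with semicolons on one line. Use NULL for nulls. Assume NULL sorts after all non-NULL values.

(CR, 8, 23, 8); (CR, NULL, NULL, 9); (RF, 4, 31, 4); (SG, NULL, NULL, 3); (NULL, 1, 2, NULL); (NULL, 1, 26, NULL); (NULL, 7, 31, NULL)

FULL OUTER JOIN keeps every row from both sides; unmatched rows get NULL for the other side's columns.
Matching on t1.player_id = t2.player_id.
- player_id=8: 1 matching t2 row(s), so 1 row(s) emitted.
- player_id=4: 1 matching t2 row(s), so 1 row(s) emitted.
- player_id=9: no t2 row matches, row kept with t2 columns NULL.
- player_id=3: no t2 row matches, row kept with t2 columns NULL.
- plus 3 unmatched t2 row(s), each kept with NULL t1 columns.
After projecting and ordering:
t1.team | t2.player_id | t2.pts | t1.player_id
CR | 8 | 23 | 8
CR | NULL | NULL | 9
RF | 4 | 31 | 4
SG | NULL | NULL | 3
NULL | 1 | 2 | NULL
NULL | 1 | 26 | NULL
NULL | 7 | 31 | NULL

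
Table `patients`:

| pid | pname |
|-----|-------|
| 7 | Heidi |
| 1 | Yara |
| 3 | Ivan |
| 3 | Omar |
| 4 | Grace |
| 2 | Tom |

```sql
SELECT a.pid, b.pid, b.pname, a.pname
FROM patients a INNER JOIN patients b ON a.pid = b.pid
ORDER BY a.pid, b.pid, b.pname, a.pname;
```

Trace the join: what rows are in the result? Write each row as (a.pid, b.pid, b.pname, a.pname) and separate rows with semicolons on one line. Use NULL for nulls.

(1, 1, Yara, Yara); (2, 2, Tom, Tom); (3, 3, Ivan, Ivan); (3, 3, Ivan, Omar); (3, 3, Omar, Ivan); (3, 3, Omar, Omar); (4, 4, Grace, Grace); (7, 7, Heidi, Heidi)

INNER JOIN keeps only pairs where the ON condition holds.
Matching on a.pid = b.pid.
- pid=7: 1 matching b row(s), so 1 row(s) emitted.
- pid=1: 1 matching b row(s), so 1 row(s) emitted.
- pid=3: 2 matching b row(s), so 2 row(s) emitted.
- pid=3: 2 matching b row(s), so 2 row(s) emitted.
- pid=4: 1 matching b row(s), so 1 row(s) emitted.
- pid=2: 1 matching b row(s), so 1 row(s) emitted.
After projecting and ordering:
a.pid | b.pid | b.pname | a.pname
1 | 1 | Yara | Yara
2 | 2 | Tom | Tom
3 | 3 | Ivan | Ivan
3 | 3 | Ivan | Omar
3 | 3 | Omar | Ivan
3 | 3 | Omar | Omar
4 | 4 | Grace | Grace
7 | 7 | Heidi | Heidi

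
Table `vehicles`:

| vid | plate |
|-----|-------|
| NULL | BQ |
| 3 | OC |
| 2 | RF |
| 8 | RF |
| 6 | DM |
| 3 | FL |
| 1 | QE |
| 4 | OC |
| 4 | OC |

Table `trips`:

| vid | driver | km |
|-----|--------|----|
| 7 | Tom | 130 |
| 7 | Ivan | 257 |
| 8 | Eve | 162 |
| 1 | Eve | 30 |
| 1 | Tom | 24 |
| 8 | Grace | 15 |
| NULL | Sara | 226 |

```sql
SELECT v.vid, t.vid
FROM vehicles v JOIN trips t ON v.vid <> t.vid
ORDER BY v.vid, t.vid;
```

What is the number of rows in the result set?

44

INNER JOIN keeps only pairs where the ON condition holds.
Matching on v.vid <> t.vid. A NULL in a compared column never satisfies the condition.
- vid=NULL: no matching t row, dropped.
- vid=3: 6 matching t row(s), so 6 row(s) emitted.
- vid=2: 6 matching t row(s), so 6 row(s) emitted.
- vid=8: 4 matching t row(s), so 4 row(s) emitted.
- vid=6: 6 matching t row(s), so 6 row(s) emitted.
- vid=3: 6 matching t row(s), so 6 row(s) emitted.
- vid=1: 4 matching t row(s), so 4 row(s) emitted.
- vid=4: 6 matching t row(s), so 6 row(s) emitted.
- vid=4: 6 matching t row(s), so 6 row(s) emitted.
Total: 44 rows.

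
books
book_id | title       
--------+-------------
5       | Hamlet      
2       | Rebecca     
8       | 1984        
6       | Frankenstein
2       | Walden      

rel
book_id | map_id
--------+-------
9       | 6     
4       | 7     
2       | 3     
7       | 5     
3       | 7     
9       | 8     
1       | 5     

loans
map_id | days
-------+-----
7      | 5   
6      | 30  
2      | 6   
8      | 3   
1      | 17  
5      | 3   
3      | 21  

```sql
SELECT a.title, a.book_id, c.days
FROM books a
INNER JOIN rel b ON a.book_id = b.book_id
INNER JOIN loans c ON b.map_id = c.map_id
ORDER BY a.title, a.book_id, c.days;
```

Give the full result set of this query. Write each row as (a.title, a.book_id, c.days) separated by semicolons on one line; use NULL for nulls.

(Rebecca, 2, 21); (Walden, 2, 21)

Joins associate left-to-right: books INNER JOIN rel on book_id gives 2 intermediate row(s).
Then INNER JOIN `loans c` on map_id: keep only rows whose b.map_id appears in c.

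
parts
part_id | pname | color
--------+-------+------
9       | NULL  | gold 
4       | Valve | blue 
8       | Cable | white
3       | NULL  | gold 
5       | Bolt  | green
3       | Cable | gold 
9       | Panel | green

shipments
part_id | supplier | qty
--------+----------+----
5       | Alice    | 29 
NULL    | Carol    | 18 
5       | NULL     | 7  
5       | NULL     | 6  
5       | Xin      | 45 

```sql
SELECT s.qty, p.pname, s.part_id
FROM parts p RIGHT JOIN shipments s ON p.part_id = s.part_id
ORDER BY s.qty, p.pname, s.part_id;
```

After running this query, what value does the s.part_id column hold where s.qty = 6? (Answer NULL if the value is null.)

RIGHT JOIN keeps every row from `shipments`; unmatched rows get NULL for `parts`'s columns.
Matching on p.part_id = s.part_id. A NULL in a compared column never satisfies the condition.
- p (part_id=9) has no partner in s.
- p (part_id=4) has no partner in s.
- p (part_id=8) has no partner in s.
- p (part_id=3) has no partner in s.
- p (part_id=5) pairs with 4 row(s) of s.
- p (part_id=3) has no partner in s.
- p (part_id=9) has no partner in s.
- 1 s row(s) had no p match → kept, p columns NULL.

5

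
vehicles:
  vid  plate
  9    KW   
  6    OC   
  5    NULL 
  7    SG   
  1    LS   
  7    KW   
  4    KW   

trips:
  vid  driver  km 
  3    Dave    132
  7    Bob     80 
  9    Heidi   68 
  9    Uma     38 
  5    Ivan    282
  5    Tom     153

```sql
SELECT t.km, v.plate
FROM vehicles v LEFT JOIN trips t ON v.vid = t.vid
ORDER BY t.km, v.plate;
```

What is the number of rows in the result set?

LEFT JOIN keeps every row from `vehicles`; unmatched rows get NULL for `trips`'s columns.
Matching on v.vid = t.vid.
Matched pairs: 6; unmatched v rows kept: 3.
Total: 6 matched + 3 padded = 9 rows.

9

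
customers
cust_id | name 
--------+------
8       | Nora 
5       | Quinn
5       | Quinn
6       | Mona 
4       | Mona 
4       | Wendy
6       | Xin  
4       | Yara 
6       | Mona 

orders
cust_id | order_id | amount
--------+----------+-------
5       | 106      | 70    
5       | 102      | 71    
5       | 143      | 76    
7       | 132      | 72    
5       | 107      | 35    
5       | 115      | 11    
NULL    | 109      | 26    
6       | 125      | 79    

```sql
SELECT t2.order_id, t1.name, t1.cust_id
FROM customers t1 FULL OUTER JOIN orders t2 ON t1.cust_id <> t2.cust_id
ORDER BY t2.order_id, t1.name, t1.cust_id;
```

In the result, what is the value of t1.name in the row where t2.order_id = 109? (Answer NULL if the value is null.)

FULL OUTER JOIN keeps every row from both sides; unmatched rows get NULL for the other side's columns.
Matching on t1.cust_id <> t2.cust_id. A NULL in a compared column never satisfies the condition.
Matched pairs: 50; unmatched t1 rows kept: 0; unmatched t2 rows kept: 1.

NULL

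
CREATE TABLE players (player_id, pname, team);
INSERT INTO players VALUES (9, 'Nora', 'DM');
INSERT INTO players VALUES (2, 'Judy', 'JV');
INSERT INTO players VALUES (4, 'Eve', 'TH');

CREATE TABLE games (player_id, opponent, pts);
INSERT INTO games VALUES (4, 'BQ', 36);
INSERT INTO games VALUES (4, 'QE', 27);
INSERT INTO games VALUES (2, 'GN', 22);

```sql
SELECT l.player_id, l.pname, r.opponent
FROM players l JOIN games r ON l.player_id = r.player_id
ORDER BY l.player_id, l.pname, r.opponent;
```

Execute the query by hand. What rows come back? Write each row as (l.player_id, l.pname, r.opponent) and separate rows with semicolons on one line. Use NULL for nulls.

(2, Judy, GN); (4, Eve, BQ); (4, Eve, QE)

INNER JOIN keeps only pairs where the ON condition holds.
Matching on l.player_id = r.player_id.
- player_id=9: no matching r row, dropped.
- player_id=2: 1 matching r row(s), so 1 row(s) emitted.
- player_id=4: 2 matching r row(s), so 2 row(s) emitted.
After projecting and ordering:
l.player_id | l.pname | r.opponent
2 | Judy | GN
4 | Eve | BQ
4 | Eve | QE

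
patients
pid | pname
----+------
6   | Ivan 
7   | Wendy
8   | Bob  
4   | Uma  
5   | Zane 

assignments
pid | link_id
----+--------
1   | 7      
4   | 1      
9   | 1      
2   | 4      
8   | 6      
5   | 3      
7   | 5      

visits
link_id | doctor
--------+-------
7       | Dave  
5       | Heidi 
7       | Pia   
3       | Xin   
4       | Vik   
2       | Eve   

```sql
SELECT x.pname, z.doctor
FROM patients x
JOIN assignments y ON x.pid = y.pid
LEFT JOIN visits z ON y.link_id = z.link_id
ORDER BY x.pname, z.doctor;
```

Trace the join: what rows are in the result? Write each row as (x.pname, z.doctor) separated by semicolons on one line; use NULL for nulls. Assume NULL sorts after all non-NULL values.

(Bob, NULL); (Uma, NULL); (Wendy, Heidi); (Zane, Xin)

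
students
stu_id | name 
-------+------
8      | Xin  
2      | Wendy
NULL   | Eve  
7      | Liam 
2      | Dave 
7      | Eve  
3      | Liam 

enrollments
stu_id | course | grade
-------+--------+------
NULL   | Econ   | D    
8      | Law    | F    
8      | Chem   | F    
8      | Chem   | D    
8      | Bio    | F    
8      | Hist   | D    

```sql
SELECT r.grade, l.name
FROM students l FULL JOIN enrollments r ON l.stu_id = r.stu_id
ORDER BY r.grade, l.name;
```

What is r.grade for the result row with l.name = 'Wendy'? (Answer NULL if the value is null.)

NULL

FULL OUTER JOIN keeps every row from both sides; unmatched rows get NULL for the other side's columns.
Matching on l.stu_id = r.stu_id. A NULL in a compared column never satisfies the condition.
- l row (stu_id=8): matches 5 r row(s) → 5 output row(s).
- l row (stu_id=2): no match → kept, r columns NULL.
- l row (stu_id=NULL): no match → kept, r columns NULL.
- l row (stu_id=7): no match → kept, r columns NULL.
- l row (stu_id=2): no match → kept, r columns NULL.
- l row (stu_id=7): no match → kept, r columns NULL.
- l row (stu_id=3): no match → kept, r columns NULL.
- 1 r row(s) had no l match → kept, l columns NULL.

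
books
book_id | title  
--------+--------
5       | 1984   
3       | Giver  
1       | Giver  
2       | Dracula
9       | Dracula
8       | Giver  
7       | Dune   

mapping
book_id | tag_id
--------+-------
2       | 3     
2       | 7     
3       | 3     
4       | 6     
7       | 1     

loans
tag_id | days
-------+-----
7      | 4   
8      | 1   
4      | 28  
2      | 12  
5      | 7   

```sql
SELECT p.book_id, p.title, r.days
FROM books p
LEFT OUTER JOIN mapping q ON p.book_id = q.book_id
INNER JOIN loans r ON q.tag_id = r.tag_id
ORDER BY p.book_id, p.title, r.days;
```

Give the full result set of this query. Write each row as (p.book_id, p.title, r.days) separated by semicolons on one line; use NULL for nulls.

Step 1 — p LEFT JOIN q on book_id → 8 row(s).
Then INNER JOIN `loans r` on tag_id: keep only rows whose q.tag_id appears in r.

(2, Dracula, 4)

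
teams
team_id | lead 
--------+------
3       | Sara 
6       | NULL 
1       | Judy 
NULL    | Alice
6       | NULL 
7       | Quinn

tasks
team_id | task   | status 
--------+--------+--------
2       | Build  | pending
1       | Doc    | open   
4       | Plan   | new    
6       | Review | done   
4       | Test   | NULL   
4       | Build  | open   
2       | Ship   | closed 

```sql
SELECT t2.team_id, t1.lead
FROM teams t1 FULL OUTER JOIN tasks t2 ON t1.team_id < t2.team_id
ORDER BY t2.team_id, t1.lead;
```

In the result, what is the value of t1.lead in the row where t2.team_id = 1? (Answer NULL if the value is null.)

FULL OUTER JOIN keeps every row from both sides; unmatched rows get NULL for the other side's columns.
Matching on t1.team_id < t2.team_id. A NULL in a compared column never satisfies the condition.
Matched pairs: 10; unmatched t1 rows kept: 4; unmatched t2 rows kept: 1.

NULL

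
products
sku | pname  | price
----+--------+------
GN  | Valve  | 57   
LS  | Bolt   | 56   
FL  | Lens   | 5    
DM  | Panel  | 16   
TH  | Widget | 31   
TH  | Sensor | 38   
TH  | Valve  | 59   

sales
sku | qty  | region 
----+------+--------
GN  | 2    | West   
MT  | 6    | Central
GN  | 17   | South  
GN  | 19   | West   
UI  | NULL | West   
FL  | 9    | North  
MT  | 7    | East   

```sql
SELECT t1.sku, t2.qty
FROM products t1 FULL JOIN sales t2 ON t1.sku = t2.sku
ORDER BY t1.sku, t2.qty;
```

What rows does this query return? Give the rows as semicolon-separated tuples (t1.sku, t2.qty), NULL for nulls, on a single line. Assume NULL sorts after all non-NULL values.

(DM, NULL); (FL, 9); (GN, 2); (GN, 17); (GN, 19); (LS, NULL); (TH, NULL); (TH, NULL); (TH, NULL); (NULL, 6); (NULL, 7); (NULL, NULL)

FULL OUTER JOIN keeps every row from both sides; unmatched rows get NULL for the other side's columns.
Matching on t1.sku = t2.sku.
- t1 (sku=GN) pairs with 3 row(s) of t2.
- t1 (sku=LS) has no partner → padded with NULL.
- t1 (sku=FL) pairs with 1 row(s) of t2.
- t1 (sku=DM) has no partner → padded with NULL.
- t1 (sku=TH) has no partner → padded with NULL.
- t1 (sku=TH) has no partner → padded with NULL.
- t1 (sku=TH) has no partner → padded with NULL.
- 3 t2 row(s) had no t1 match → kept, t1 columns NULL.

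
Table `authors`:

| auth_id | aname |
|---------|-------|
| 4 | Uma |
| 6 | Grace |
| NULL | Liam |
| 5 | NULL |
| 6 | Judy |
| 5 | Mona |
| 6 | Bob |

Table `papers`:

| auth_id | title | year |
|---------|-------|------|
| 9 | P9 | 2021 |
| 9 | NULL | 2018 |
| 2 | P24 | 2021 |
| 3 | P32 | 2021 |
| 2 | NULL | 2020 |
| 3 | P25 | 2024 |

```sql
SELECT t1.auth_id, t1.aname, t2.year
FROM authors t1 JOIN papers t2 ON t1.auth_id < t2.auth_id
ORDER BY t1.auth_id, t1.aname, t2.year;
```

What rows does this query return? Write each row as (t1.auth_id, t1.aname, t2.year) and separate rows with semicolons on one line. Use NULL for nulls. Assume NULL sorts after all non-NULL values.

(4, Uma, 2018); (4, Uma, 2021); (5, Mona, 2018); (5, Mona, 2021); (5, NULL, 2018); (5, NULL, 2021); (6, Bob, 2018); (6, Bob, 2021); (6, Grace, 2018); (6, Grace, 2021); (6, Judy, 2018); (6, Judy, 2021)

INNER JOIN keeps only pairs where the ON condition holds.
Matching on t1.auth_id < t2.auth_id. A NULL in a compared column never satisfies the condition.
Matched pairs: 12.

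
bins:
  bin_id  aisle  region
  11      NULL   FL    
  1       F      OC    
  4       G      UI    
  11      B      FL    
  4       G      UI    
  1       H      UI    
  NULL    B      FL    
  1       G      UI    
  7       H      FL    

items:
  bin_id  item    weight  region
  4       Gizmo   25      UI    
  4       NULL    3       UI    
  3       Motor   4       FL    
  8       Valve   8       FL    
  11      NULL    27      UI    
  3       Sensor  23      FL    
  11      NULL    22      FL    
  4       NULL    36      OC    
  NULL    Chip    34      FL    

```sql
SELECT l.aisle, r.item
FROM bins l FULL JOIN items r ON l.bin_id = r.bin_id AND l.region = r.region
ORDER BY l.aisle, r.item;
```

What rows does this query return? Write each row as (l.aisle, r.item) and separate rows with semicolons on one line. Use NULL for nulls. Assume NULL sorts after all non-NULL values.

(B, NULL); (B, NULL); (F, NULL); (G, Gizmo); (G, Gizmo); (G, NULL); (G, NULL); (G, NULL); (H, NULL); (H, NULL); (NULL, Chip); (NULL, Motor); (NULL, Sensor); (NULL, Valve); (NULL, NULL); (NULL, NULL); (NULL, NULL)

FULL OUTER JOIN keeps every row from both sides; unmatched rows get NULL for the other side's columns.
Matching on l.bin_id = r.bin_id AND l.region = r.region. A NULL in a compared column never satisfies the condition.
- bin_id=11, region=FL: 1 matching r row(s), so 1 row(s) emitted.
- bin_id=1, region=OC: no r row matches, row kept with r columns NULL.
- bin_id=4, region=UI: 2 matching r row(s), so 2 row(s) emitted.
- bin_id=11, region=FL: 1 matching r row(s), so 1 row(s) emitted.
- bin_id=4, region=UI: 2 matching r row(s), so 2 row(s) emitted.
- bin_id=1, region=UI: no r row matches, row kept with r columns NULL.
- bin_id=NULL, region=FL: no r row matches, row kept with r columns NULL.
- bin_id=1, region=UI: no r row matches, row kept with r columns NULL.
- bin_id=7, region=FL: no r row matches, row kept with r columns NULL.
- 6 row(s) from r found no l partner → padded with NULL.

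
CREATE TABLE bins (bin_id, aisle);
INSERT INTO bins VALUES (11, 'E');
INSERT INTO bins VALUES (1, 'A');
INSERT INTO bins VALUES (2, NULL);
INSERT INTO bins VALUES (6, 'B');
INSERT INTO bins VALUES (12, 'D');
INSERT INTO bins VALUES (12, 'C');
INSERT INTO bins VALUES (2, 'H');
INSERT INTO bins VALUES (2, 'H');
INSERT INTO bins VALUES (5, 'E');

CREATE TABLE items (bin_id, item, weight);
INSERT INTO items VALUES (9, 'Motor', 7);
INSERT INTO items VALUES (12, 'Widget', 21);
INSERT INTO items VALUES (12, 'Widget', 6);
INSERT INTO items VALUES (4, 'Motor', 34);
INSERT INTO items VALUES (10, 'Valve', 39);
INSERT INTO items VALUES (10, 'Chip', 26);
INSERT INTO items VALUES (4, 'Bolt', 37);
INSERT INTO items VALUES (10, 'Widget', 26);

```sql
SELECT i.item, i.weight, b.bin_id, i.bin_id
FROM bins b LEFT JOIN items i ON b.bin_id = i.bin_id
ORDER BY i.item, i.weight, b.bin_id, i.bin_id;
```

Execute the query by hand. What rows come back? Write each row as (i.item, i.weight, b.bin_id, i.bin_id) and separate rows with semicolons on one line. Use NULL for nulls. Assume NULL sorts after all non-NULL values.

(Widget, 6, 12, 12); (Widget, 6, 12, 12); (Widget, 21, 12, 12); (Widget, 21, 12, 12); (NULL, NULL, 1, NULL); (NULL, NULL, 2, NULL); (NULL, NULL, 2, NULL); (NULL, NULL, 2, NULL); (NULL, NULL, 5, NULL); (NULL, NULL, 6, NULL); (NULL, NULL, 11, NULL)

LEFT JOIN keeps every row from `bins`; unmatched rows get NULL for `items`'s columns.
Matching on b.bin_id = i.bin_id.
- b (bin_id=11) has no partner → padded with NULL.
- b (bin_id=1) has no partner → padded with NULL.
- b (bin_id=2) has no partner → padded with NULL.
- b (bin_id=6) has no partner → padded with NULL.
- b (bin_id=12) pairs with 2 row(s) of i.
- b (bin_id=12) pairs with 2 row(s) of i.
- b (bin_id=2) has no partner → padded with NULL.
- b (bin_id=2) has no partner → padded with NULL.
- b (bin_id=5) has no partner → padded with NULL.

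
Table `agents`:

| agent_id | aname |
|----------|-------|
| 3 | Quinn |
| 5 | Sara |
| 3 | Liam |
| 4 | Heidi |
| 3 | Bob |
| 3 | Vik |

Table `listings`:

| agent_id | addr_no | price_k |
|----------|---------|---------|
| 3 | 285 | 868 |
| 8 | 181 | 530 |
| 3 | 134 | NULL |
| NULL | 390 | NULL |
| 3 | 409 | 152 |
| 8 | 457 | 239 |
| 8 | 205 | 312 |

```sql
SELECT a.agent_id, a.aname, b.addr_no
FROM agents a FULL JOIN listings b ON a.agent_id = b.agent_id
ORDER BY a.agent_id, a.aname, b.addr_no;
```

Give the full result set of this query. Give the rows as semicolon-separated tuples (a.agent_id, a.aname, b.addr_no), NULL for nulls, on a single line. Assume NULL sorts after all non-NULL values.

(3, Bob, 134); (3, Bob, 285); (3, Bob, 409); (3, Liam, 134); (3, Liam, 285); (3, Liam, 409); (3, Quinn, 134); (3, Quinn, 285); (3, Quinn, 409); (3, Vik, 134); (3, Vik, 285); (3, Vik, 409); (4, Heidi, NULL); (5, Sara, NULL); (NULL, NULL, 181); (NULL, NULL, 205); (NULL, NULL, 390); (NULL, NULL, 457)

FULL OUTER JOIN keeps every row from both sides; unmatched rows get NULL for the other side's columns.
Matching on a.agent_id = b.agent_id. A NULL in a compared column never satisfies the condition.
Matched pairs: 12; unmatched a rows kept: 2; unmatched b rows kept: 4.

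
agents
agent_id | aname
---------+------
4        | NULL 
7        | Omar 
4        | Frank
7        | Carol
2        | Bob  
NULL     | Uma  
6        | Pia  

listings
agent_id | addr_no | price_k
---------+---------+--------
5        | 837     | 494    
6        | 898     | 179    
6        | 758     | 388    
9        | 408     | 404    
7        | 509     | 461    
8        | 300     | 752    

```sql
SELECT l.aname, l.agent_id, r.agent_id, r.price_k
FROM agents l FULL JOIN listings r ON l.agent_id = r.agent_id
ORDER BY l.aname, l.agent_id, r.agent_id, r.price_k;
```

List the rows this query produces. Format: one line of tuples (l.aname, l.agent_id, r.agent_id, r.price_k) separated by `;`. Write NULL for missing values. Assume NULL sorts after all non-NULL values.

(Bob, 2, NULL, NULL); (Carol, 7, 7, 461); (Frank, 4, NULL, NULL); (Omar, 7, 7, 461); (Pia, 6, 6, 179); (Pia, 6, 6, 388); (Uma, NULL, NULL, NULL); (NULL, 4, NULL, NULL); (NULL, NULL, 5, 494); (NULL, NULL, 8, 752); (NULL, NULL, 9, 404)

FULL OUTER JOIN keeps every row from both sides; unmatched rows get NULL for the other side's columns.
Matching on l.agent_id = r.agent_id. A NULL in a compared column never satisfies the condition.
- l row (agent_id=4): no match → kept, r columns NULL.
- l row (agent_id=7): matches 1 r row(s) → 1 output row(s).
- l row (agent_id=4): no match → kept, r columns NULL.
- l row (agent_id=7): matches 1 r row(s) → 1 output row(s).
- l row (agent_id=2): no match → kept, r columns NULL.
- l row (agent_id=NULL): no match → kept, r columns NULL.
- l row (agent_id=6): matches 2 r row(s) → 2 output row(s).
- plus 3 unmatched r row(s), each kept with NULL l columns.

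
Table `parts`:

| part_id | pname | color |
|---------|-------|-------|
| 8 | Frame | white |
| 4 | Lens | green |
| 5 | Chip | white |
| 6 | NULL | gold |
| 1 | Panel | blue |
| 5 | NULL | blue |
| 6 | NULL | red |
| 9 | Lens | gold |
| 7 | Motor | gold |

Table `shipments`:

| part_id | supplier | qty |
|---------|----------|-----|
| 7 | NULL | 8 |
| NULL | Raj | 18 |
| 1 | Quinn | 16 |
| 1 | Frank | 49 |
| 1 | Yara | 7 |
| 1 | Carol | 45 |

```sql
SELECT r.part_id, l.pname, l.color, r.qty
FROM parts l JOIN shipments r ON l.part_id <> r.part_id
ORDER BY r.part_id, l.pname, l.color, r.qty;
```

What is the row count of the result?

40

INNER JOIN keeps only pairs where the ON condition holds.
Matching on l.part_id <> r.part_id. A NULL in a compared column never satisfies the condition.
Matched pairs: 40.
Total: 40 rows.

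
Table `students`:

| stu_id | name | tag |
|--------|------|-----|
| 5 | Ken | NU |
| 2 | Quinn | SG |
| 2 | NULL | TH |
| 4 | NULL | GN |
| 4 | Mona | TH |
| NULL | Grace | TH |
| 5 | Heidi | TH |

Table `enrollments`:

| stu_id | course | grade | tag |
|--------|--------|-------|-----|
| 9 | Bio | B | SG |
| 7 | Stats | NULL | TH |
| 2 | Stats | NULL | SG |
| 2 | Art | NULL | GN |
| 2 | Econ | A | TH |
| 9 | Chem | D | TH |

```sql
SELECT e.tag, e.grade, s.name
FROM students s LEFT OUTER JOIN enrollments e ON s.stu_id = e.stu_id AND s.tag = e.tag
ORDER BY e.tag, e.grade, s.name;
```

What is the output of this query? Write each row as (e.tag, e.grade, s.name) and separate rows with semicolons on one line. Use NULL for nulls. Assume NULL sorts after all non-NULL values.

(SG, NULL, Quinn); (TH, A, NULL); (NULL, NULL, Grace); (NULL, NULL, Heidi); (NULL, NULL, Ken); (NULL, NULL, Mona); (NULL, NULL, NULL)

LEFT JOIN keeps every row from `students`; unmatched rows get NULL for `enrollments`'s columns.
Matching on s.stu_id = e.stu_id AND s.tag = e.tag. A NULL in a compared column never satisfies the condition.
- s row (stu_id=5, tag=NU): no match → kept, e columns NULL.
- s row (stu_id=2, tag=SG): matches 1 e row(s) → 1 output row(s).
- s row (stu_id=2, tag=TH): matches 1 e row(s) → 1 output row(s).
- s row (stu_id=4, tag=GN): no match → kept, e columns NULL.
- s row (stu_id=4, tag=TH): no match → kept, e columns NULL.
- s row (stu_id=NULL, tag=TH): no match → kept, e columns NULL.
- s row (stu_id=5, tag=TH): no match → kept, e columns NULL.
After projecting and ordering:
e.tag | e.grade | s.name
SG | NULL | Quinn
TH | A | NULL
NULL | NULL | Grace
NULL | NULL | Heidi
NULL | NULL | Ken
NULL | NULL | Mona
NULL | NULL | NULL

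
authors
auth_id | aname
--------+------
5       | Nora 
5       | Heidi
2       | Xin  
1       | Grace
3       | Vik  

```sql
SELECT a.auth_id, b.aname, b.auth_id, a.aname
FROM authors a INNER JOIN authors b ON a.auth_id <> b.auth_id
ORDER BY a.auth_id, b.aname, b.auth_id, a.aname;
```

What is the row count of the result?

18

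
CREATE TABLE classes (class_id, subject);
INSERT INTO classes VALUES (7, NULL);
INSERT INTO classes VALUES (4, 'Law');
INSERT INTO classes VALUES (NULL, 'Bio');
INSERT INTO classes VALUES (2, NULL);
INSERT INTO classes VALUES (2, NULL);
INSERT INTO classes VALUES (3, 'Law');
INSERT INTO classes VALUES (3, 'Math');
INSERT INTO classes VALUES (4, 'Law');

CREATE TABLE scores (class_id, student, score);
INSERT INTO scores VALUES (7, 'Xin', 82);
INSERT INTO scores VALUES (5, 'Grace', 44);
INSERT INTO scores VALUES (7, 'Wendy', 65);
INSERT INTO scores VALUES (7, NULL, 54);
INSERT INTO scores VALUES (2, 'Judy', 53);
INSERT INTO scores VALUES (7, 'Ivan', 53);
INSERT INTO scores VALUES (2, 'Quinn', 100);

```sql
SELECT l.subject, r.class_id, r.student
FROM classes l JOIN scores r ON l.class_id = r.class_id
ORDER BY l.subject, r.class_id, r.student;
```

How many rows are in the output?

8

INNER JOIN keeps only pairs where the ON condition holds.
Matching on l.class_id = r.class_id. A NULL in a compared column never satisfies the condition.
- l (class_id=7) pairs with 4 row(s) of r.
- l (class_id=4) has no partner → excluded.
- l (class_id=NULL) has no partner → excluded.
- l (class_id=2) pairs with 2 row(s) of r.
- l (class_id=2) pairs with 2 row(s) of r.
- l (class_id=3) has no partner → excluded.
- l (class_id=3) has no partner → excluded.
- l (class_id=4) has no partner → excluded.
Total: 8 rows.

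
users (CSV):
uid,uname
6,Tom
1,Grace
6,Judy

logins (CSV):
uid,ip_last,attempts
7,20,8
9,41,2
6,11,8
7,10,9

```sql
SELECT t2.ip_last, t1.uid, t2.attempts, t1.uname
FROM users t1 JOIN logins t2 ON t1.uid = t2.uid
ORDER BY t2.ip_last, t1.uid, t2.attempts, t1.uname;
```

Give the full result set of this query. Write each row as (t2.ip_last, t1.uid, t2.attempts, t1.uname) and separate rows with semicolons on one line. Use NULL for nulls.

(11, 6, 8, Judy); (11, 6, 8, Tom)

INNER JOIN keeps only pairs where the ON condition holds.
Matching on t1.uid = t2.uid.
- uid=6: 1 matching t2 row(s), so 1 row(s) emitted.
- uid=1: no matching t2 row, dropped.
- uid=6: 1 matching t2 row(s), so 1 row(s) emitted.
After projecting and ordering:
t2.ip_last | t1.uid | t2.attempts | t1.uname
11 | 6 | 8 | Judy
11 | 6 | 8 | Tom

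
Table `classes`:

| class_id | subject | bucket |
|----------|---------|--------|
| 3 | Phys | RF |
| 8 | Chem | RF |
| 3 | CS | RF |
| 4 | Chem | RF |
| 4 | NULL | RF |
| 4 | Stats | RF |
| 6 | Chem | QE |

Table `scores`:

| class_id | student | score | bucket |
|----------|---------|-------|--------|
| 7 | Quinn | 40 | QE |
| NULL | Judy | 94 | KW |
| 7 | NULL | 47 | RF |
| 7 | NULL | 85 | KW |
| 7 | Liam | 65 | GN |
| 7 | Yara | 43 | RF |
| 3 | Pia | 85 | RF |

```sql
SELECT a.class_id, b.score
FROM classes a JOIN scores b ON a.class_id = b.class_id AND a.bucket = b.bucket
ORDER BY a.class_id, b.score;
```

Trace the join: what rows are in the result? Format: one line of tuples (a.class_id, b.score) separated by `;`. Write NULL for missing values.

INNER JOIN keeps only pairs where the ON condition holds.
Matching on a.class_id = b.class_id AND a.bucket = b.bucket. A NULL in a compared column never satisfies the condition.
Matched pairs: 2.

(3, 85); (3, 85)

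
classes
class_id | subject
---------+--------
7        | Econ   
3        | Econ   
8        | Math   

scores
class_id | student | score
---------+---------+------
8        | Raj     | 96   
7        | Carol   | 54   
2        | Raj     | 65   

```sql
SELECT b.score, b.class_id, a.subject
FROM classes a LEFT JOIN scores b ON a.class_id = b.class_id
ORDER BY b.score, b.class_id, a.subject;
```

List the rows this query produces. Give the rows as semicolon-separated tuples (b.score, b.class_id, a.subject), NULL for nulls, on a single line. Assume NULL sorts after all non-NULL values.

(54, 7, Econ); (96, 8, Math); (NULL, NULL, Econ)

LEFT JOIN keeps every row from `classes`; unmatched rows get NULL for `scores`'s columns.
Matching on a.class_id = b.class_id.
Matched pairs: 2; unmatched a rows kept: 1.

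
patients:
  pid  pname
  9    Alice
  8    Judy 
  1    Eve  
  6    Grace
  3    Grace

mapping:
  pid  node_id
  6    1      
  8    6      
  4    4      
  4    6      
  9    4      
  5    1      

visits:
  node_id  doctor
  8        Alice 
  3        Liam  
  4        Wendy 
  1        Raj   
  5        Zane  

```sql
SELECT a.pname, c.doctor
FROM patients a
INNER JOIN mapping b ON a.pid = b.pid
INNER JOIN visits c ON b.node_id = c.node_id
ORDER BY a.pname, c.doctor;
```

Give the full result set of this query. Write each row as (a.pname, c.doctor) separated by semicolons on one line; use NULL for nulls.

(Alice, Wendy); (Grace, Raj)

Joins associate left-to-right: patients INNER JOIN mapping on pid gives 3 intermediate row(s).
Then INNER JOIN `visits c` on node_id: keep only rows whose b.node_id appears in c.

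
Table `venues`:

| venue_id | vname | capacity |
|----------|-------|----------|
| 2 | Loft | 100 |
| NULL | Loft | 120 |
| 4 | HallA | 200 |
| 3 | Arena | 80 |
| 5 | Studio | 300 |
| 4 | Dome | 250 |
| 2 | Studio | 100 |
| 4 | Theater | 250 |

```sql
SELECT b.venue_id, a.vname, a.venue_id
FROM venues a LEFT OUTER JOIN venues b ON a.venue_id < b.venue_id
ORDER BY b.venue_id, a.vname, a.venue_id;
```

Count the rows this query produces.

19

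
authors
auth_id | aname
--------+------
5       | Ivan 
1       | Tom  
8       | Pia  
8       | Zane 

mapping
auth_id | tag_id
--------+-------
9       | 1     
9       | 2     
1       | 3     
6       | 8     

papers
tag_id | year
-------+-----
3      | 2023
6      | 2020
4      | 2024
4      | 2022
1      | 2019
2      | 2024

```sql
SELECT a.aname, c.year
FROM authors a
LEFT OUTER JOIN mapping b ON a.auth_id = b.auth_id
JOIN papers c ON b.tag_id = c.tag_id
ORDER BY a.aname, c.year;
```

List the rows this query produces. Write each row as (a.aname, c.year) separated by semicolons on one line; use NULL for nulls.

(Tom, 2023)

Joins associate left-to-right: authors LEFT JOIN mapping on auth_id gives 4 intermediate row(s).
Then INNER JOIN `papers c` on tag_id: keep only rows whose b.tag_id appears in c.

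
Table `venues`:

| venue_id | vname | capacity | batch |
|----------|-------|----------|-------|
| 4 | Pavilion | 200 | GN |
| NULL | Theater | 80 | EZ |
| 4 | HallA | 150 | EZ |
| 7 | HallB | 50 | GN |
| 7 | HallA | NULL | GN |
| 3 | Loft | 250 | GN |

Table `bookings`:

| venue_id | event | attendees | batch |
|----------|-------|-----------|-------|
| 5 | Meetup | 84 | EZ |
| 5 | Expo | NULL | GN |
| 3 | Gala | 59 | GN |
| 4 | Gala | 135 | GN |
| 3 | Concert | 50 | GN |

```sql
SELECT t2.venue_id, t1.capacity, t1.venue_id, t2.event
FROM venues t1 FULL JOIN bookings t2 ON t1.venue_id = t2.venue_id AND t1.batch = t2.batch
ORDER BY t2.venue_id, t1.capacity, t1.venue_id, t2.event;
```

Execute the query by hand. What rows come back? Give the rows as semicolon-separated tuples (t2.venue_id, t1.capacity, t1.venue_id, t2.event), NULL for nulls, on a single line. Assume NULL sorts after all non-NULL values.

(3, 250, 3, Concert); (3, 250, 3, Gala); (4, 200, 4, Gala); (5, NULL, NULL, Expo); (5, NULL, NULL, Meetup); (NULL, 50, 7, NULL); (NULL, 80, NULL, NULL); (NULL, 150, 4, NULL); (NULL, NULL, 7, NULL)

FULL OUTER JOIN keeps every row from both sides; unmatched rows get NULL for the other side's columns.
Matching on t1.venue_id = t2.venue_id AND t1.batch = t2.batch. A NULL in a compared column never satisfies the condition.
- t1 row (venue_id=4, batch=GN): matches 1 t2 row(s) → 1 output row(s).
- t1 row (venue_id=NULL, batch=EZ): no match → kept, t2 columns NULL.
- t1 row (venue_id=4, batch=EZ): no match → kept, t2 columns NULL.
- t1 row (venue_id=7, batch=GN): no match → kept, t2 columns NULL.
- t1 row (venue_id=7, batch=GN): no match → kept, t2 columns NULL.
- t1 row (venue_id=3, batch=GN): matches 2 t2 row(s) → 2 output row(s).
- 2 t2 row(s) had no t1 match → kept, t1 columns NULL.
After projecting and ordering:
t2.venue_id | t1.capacity | t1.venue_id | t2.event
3 | 250 | 3 | Concert
3 | 250 | 3 | Gala
4 | 200 | 4 | Gala
5 | NULL | NULL | Expo
5 | NULL | NULL | Meetup
NULL | 50 | 7 | NULL
NULL | 80 | NULL | NULL
NULL | 150 | 4 | NULL
NULL | NULL | 7 | NULL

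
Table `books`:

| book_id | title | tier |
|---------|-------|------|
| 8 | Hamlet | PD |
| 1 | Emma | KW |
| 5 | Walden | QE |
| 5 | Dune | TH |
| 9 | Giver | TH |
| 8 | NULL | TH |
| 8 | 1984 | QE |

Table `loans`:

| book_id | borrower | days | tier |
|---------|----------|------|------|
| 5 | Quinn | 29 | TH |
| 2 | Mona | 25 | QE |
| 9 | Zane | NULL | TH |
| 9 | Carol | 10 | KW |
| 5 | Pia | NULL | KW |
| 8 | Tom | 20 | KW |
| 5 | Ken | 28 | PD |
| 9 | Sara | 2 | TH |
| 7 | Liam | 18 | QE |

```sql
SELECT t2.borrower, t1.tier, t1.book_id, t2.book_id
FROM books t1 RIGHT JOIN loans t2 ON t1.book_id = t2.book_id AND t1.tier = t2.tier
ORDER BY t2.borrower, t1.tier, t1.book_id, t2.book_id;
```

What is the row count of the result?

RIGHT JOIN keeps every row from `loans`; unmatched rows get NULL for `books`'s columns.
Matching on t1.book_id = t2.book_id AND t1.tier = t2.tier.
Matched pairs: 3; unmatched t2 rows kept: 6.
Total: 3 matched + 6 padded = 9 rows.

9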